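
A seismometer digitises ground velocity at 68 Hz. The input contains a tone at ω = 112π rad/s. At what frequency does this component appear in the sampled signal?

ω = 112π rad/s → f = ω/(2π) = 56 Hz.
56 Hz > fs/2 = 34 Hz, folds to fs − 56 Hz = 12 Hz.

12 Hz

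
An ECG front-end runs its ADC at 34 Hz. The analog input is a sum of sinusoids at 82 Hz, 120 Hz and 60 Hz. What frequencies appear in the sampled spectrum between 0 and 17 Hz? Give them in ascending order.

8 Hz, 14 Hz, 16 Hz

fs/2 = 17 Hz.
82 Hz mod fs = 14 Hz.
14 Hz ≤ fs/2 = 17 Hz, appears at 14 Hz.
120 Hz mod fs = 18 Hz.
18 Hz > fs/2 = 17 Hz, folds to fs − 18 Hz = 16 Hz.
60 Hz mod fs = 26 Hz.
26 Hz > fs/2 = 17 Hz, folds to fs − 26 Hz = 8 Hz.
Distinct values: {8 Hz, 14 Hz, 16 Hz}.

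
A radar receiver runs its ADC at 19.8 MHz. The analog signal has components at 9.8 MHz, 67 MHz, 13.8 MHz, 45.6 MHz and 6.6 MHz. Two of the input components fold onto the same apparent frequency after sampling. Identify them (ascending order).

13.8 MHz, 45.6 MHz

fs/2 = 9.9 MHz.
9.8 MHz ≤ fs/2 = 9.9 MHz, passes unchanged.
67 MHz mod fs = 7.6 MHz.
7.6 MHz ≤ fs/2 = 9.9 MHz, appears at 7.6 MHz.
13.8 MHz > fs/2 = 9.9 MHz, folds to fs − 13.8 MHz = 6 MHz.
45.6 MHz mod fs = 6 MHz.
6 MHz ≤ fs/2 = 9.9 MHz, appears at 6 MHz.
6.6 MHz ≤ fs/2 = 9.9 MHz, passes unchanged.
13.8 MHz and 45.6 MHz both map to 6 MHz.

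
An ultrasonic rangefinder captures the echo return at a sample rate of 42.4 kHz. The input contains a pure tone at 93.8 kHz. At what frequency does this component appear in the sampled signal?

93.8 kHz mod fs = 9 kHz.
9 kHz ≤ fs/2 = 21.2 kHz, appears at 9 kHz.

9 kHz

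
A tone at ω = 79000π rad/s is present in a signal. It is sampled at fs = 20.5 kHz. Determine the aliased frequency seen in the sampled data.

1.5 kHz

ω = 79000π rad/s → f = ω/(2π) = 39500 Hz = 39.5 kHz.
39.5 kHz mod fs = 19 kHz.
19 kHz > fs/2 = 10.25 kHz, folds to fs − 19 kHz = 1.5 kHz.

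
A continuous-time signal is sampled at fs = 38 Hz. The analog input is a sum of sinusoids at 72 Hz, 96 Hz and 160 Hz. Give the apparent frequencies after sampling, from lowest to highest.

4 Hz, 8 Hz, 18 Hz

fs/2 = 19 Hz.
72 Hz mod fs = 34 Hz.
34 Hz > fs/2 = 19 Hz, folds to fs − 34 Hz = 4 Hz.
96 Hz mod fs = 20 Hz.
20 Hz > fs/2 = 19 Hz, folds to fs − 20 Hz = 18 Hz.
160 Hz mod fs = 8 Hz.
8 Hz ≤ fs/2 = 19 Hz, appears at 8 Hz.
Distinct values: {4 Hz, 8 Hz, 18 Hz}.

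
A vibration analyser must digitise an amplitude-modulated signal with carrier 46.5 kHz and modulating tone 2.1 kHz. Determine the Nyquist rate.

AM sidebands sit at fc ± fm = 44.4 kHz and 48.6 kHz.
Highest-frequency component: 48.6 kHz.
Nyquist rate = 2 × 48.6 kHz = 97.2 kHz.

97.2 kHz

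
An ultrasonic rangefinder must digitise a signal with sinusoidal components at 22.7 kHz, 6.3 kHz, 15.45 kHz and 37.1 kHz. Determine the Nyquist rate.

74.2 kHz

Highest-frequency component: 37.1 kHz.
Nyquist rate = 2 × 37.1 kHz = 74.2 kHz.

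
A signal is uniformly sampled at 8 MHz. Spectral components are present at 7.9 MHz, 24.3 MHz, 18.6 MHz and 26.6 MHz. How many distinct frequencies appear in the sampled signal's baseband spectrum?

3

fs/2 = 4 MHz.
7.9 MHz > fs/2 = 4 MHz, folds to fs − 7.9 MHz = 0.1 MHz.
24.3 MHz mod fs = 0.3 MHz.
0.3 MHz ≤ fs/2 = 4 MHz, appears at 0.3 MHz.
18.6 MHz mod fs = 2.6 MHz.
2.6 MHz ≤ fs/2 = 4 MHz, appears at 2.6 MHz.
26.6 MHz mod fs = 2.6 MHz.
2.6 MHz ≤ fs/2 = 4 MHz, appears at 2.6 MHz.
Distinct values: {0.1 MHz, 0.3 MHz, 2.6 MHz} → 3.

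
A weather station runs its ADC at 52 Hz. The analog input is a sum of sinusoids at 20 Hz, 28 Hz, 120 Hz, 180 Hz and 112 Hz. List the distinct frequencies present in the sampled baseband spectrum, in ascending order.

fs/2 = 26 Hz.
20 Hz ≤ fs/2 = 26 Hz, passes unchanged.
28 Hz > fs/2 = 26 Hz, folds to fs − 28 Hz = 24 Hz.
120 Hz mod fs = 16 Hz.
16 Hz ≤ fs/2 = 26 Hz, appears at 16 Hz.
180 Hz mod fs = 24 Hz.
24 Hz ≤ fs/2 = 26 Hz, appears at 24 Hz.
112 Hz mod fs = 8 Hz.
8 Hz ≤ fs/2 = 26 Hz, appears at 8 Hz.
Distinct values: {8 Hz, 16 Hz, 20 Hz, 24 Hz}.

8 Hz, 16 Hz, 20 Hz, 24 Hz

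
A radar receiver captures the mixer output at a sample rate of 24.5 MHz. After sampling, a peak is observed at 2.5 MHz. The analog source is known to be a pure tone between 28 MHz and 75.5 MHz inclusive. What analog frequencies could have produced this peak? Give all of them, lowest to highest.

Frequencies that alias to 2.5 MHz are k·fs ± 2.5 MHz for integer k ≥ 0.
k=0: 2.5 MHz.
k=1: 22 MHz, 27 MHz.
k=2: 46.5 MHz, 51.5 MHz.
k=3: 71 MHz, 76 MHz.
k=4: 95.5 MHz, 100.5 MHz.
Within [28 MHz, 75.5 MHz]: 46.5 MHz, 51.5 MHz, 71 MHz.

46.5 MHz, 51.5 MHz, 71 MHz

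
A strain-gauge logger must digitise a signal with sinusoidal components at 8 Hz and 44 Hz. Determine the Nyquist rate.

88 Hz

Highest-frequency component: 44 Hz.
Nyquist rate = 2 × 44 Hz = 88 Hz.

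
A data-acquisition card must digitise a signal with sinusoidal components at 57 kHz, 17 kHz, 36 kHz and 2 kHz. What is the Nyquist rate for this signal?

114 kHz

Highest-frequency component: 57 kHz.
Nyquist rate = 2 × 57 kHz = 114 kHz.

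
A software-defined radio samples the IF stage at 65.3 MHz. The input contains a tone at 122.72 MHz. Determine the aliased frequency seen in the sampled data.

7.88 MHz

122.72 MHz mod fs = 57.42 MHz.
57.42 MHz > fs/2 = 32.65 MHz, folds to fs − 57.42 MHz = 7.88 MHz.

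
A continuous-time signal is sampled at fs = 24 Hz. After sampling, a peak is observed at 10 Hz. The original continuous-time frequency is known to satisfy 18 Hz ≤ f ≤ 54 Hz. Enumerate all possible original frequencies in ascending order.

34 Hz, 38 Hz

Frequencies that alias to 10 Hz are k·fs ± 10 Hz for integer k ≥ 0.
k=0: 10 Hz.
k=1: 14 Hz, 34 Hz.
k=2: 38 Hz, 58 Hz.
k=3: 62 Hz, 82 Hz.
Within [18 Hz, 54 Hz]: 34 Hz, 38 Hz.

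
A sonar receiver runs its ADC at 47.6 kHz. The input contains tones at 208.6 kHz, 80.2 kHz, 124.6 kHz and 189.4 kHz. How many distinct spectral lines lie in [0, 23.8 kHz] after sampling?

3

fs/2 = 23.8 kHz.
208.6 kHz mod fs = 18.2 kHz.
18.2 kHz ≤ fs/2 = 23.8 kHz, appears at 18.2 kHz.
80.2 kHz mod fs = 32.6 kHz.
32.6 kHz > fs/2 = 23.8 kHz, folds to fs − 32.6 kHz = 15 kHz.
124.6 kHz mod fs = 29.4 kHz.
29.4 kHz > fs/2 = 23.8 kHz, folds to fs − 29.4 kHz = 18.2 kHz.
189.4 kHz mod fs = 46.6 kHz.
46.6 kHz > fs/2 = 23.8 kHz, folds to fs − 46.6 kHz = 1 kHz.
Distinct values: {1 kHz, 15 kHz, 18.2 kHz} → 3.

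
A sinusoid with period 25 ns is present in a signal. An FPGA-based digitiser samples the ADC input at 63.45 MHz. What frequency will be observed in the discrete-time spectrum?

T = 25 ns → f = 1/T = 40 MHz.
40 MHz > fs/2 = 31.725 MHz, folds to fs − 40 MHz = 23.45 MHz.

23.45 MHz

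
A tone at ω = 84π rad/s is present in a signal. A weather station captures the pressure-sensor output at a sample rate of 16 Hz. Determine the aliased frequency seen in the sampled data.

ω = 84π rad/s → f = ω/(2π) = 42 Hz.
42 Hz mod fs = 10 Hz.
10 Hz > fs/2 = 8 Hz, folds to fs − 10 Hz = 6 Hz.

6 Hz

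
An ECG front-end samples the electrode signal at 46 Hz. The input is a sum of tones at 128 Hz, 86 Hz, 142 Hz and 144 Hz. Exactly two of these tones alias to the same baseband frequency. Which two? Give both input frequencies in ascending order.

86 Hz, 144 Hz

fs/2 = 23 Hz.
128 Hz mod fs = 36 Hz.
36 Hz > fs/2 = 23 Hz, folds to fs − 36 Hz = 10 Hz.
86 Hz mod fs = 40 Hz.
40 Hz > fs/2 = 23 Hz, folds to fs − 40 Hz = 6 Hz.
142 Hz mod fs = 4 Hz.
4 Hz ≤ fs/2 = 23 Hz, appears at 4 Hz.
144 Hz mod fs = 6 Hz.
6 Hz ≤ fs/2 = 23 Hz, appears at 6 Hz.
86 Hz and 144 Hz both map to 6 Hz.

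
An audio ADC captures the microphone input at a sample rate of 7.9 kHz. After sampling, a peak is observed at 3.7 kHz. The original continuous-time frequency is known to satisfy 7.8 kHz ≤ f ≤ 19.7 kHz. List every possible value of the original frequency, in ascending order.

Frequencies that alias to 3.7 kHz are k·fs ± 3.7 kHz for integer k ≥ 0.
k=0: 3.7 kHz.
k=1: 4.2 kHz, 11.6 kHz.
k=2: 12.1 kHz, 19.5 kHz.
k=3: 20 kHz, 27.4 kHz.
Within [7.8 kHz, 19.7 kHz]: 11.6 kHz, 12.1 kHz, 19.5 kHz.

11.6 kHz, 12.1 kHz, 19.5 kHz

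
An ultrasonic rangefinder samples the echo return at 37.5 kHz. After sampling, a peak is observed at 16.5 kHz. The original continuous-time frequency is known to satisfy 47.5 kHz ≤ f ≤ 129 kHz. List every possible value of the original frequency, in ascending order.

54 kHz, 58.5 kHz, 91.5 kHz, 96 kHz, 129 kHz

Frequencies that alias to 16.5 kHz are k·fs ± 16.5 kHz for integer k ≥ 0.
k=0: 16.5 kHz.
k=1: 21 kHz, 54 kHz.
k=2: 58.5 kHz, 91.5 kHz.
k=3: 96 kHz, 129 kHz.
k=4: 133.5 kHz, 166.5 kHz.
Within [47.5 kHz, 129 kHz]: 54 kHz, 58.5 kHz, 91.5 kHz, 96 kHz, 129 kHz.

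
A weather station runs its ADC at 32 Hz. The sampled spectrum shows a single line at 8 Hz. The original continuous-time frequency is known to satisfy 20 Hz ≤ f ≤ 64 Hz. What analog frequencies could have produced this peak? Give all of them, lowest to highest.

24 Hz, 40 Hz, 56 Hz

Frequencies that alias to 8 Hz are k·fs ± 8 Hz for integer k ≥ 0.
k=0: 8 Hz.
k=1: 24 Hz, 40 Hz.
k=2: 56 Hz, 72 Hz.
k=3: 88 Hz, 104 Hz.
Within [20 Hz, 64 Hz]: 24 Hz, 40 Hz, 56 Hz.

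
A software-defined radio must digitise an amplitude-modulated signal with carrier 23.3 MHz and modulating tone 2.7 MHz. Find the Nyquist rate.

AM sidebands sit at fc ± fm = 20.6 MHz and 26 MHz.
Highest-frequency component: 26 MHz.
Nyquist rate = 2 × 26 MHz = 52 MHz.

52 MHz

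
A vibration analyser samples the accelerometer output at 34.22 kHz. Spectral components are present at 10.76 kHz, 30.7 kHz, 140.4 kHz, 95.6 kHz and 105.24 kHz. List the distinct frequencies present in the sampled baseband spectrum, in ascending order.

2.58 kHz, 3.52 kHz, 7.06 kHz, 10.76 kHz

fs/2 = 17.11 kHz.
10.76 kHz ≤ fs/2 = 17.11 kHz, passes unchanged.
30.7 kHz > fs/2 = 17.11 kHz, folds to fs − 30.7 kHz = 3.52 kHz.
140.4 kHz mod fs = 3.52 kHz.
3.52 kHz ≤ fs/2 = 17.11 kHz, appears at 3.52 kHz.
95.6 kHz mod fs = 27.16 kHz.
27.16 kHz > fs/2 = 17.11 kHz, folds to fs − 27.16 kHz = 7.06 kHz.
105.24 kHz mod fs = 2.58 kHz.
2.58 kHz ≤ fs/2 = 17.11 kHz, appears at 2.58 kHz.
Distinct values: {2.58 kHz, 3.52 kHz, 7.06 kHz, 10.76 kHz}.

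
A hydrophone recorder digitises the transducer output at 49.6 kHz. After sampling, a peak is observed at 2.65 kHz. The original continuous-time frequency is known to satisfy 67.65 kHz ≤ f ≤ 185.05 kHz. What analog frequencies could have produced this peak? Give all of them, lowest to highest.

Frequencies that alias to 2.65 kHz are k·fs ± 2.65 kHz for integer k ≥ 0.
k=0: 2.65 kHz.
k=1: 46.95 kHz, 52.25 kHz.
k=2: 96.55 kHz, 101.85 kHz.
k=3: 146.15 kHz, 151.45 kHz.
k=4: 195.75 kHz, 201.05 kHz.
Within [67.65 kHz, 185.05 kHz]: 96.55 kHz, 101.85 kHz, 146.15 kHz, 151.45 kHz.

96.55 kHz, 101.85 kHz, 146.15 kHz, 151.45 kHz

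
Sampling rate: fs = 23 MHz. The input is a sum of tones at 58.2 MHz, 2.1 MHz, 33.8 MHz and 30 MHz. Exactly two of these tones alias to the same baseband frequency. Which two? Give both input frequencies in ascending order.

33.8 MHz, 58.2 MHz

fs/2 = 11.5 MHz.
58.2 MHz mod fs = 12.2 MHz.
12.2 MHz > fs/2 = 11.5 MHz, folds to fs − 12.2 MHz = 10.8 MHz.
2.1 MHz ≤ fs/2 = 11.5 MHz, passes unchanged.
33.8 MHz mod fs = 10.8 MHz.
10.8 MHz ≤ fs/2 = 11.5 MHz, appears at 10.8 MHz.
30 MHz mod fs = 7 MHz.
7 MHz ≤ fs/2 = 11.5 MHz, appears at 7 MHz.
33.8 MHz and 58.2 MHz both map to 10.8 MHz.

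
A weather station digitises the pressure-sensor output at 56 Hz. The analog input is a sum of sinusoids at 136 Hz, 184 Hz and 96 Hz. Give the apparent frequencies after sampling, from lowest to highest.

fs/2 = 28 Hz.
136 Hz mod fs = 24 Hz.
24 Hz ≤ fs/2 = 28 Hz, appears at 24 Hz.
184 Hz mod fs = 16 Hz.
16 Hz ≤ fs/2 = 28 Hz, appears at 16 Hz.
96 Hz mod fs = 40 Hz.
40 Hz > fs/2 = 28 Hz, folds to fs − 40 Hz = 16 Hz.
Distinct values: {16 Hz, 24 Hz}.

16 Hz, 24 Hz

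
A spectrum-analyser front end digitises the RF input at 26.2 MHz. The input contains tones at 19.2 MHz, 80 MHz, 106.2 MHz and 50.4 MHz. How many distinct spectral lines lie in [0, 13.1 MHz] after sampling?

3

fs/2 = 13.1 MHz.
19.2 MHz > fs/2 = 13.1 MHz, folds to fs − 19.2 MHz = 7 MHz.
80 MHz mod fs = 1.4 MHz.
1.4 MHz ≤ fs/2 = 13.1 MHz, appears at 1.4 MHz.
106.2 MHz mod fs = 1.4 MHz.
1.4 MHz ≤ fs/2 = 13.1 MHz, appears at 1.4 MHz.
50.4 MHz mod fs = 24.2 MHz.
24.2 MHz > fs/2 = 13.1 MHz, folds to fs − 24.2 MHz = 2 MHz.
Distinct values: {1.4 MHz, 2 MHz, 7 MHz} → 3.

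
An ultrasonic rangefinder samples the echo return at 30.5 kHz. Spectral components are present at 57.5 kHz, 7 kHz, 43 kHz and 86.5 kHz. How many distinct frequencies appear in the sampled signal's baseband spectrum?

fs/2 = 15.25 kHz.
57.5 kHz mod fs = 27 kHz.
27 kHz > fs/2 = 15.25 kHz, folds to fs − 27 kHz = 3.5 kHz.
7 kHz ≤ fs/2 = 15.25 kHz, passes unchanged.
43 kHz mod fs = 12.5 kHz.
12.5 kHz ≤ fs/2 = 15.25 kHz, appears at 12.5 kHz.
86.5 kHz mod fs = 25.5 kHz.
25.5 kHz > fs/2 = 15.25 kHz, folds to fs − 25.5 kHz = 5 kHz.
Distinct values: {3.5 kHz, 5 kHz, 7 kHz, 12.5 kHz} → 4.

4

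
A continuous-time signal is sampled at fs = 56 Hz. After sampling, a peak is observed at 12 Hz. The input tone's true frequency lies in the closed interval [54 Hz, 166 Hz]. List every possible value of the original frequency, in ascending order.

Frequencies that alias to 12 Hz are k·fs ± 12 Hz for integer k ≥ 0.
k=0: 12 Hz.
k=1: 44 Hz, 68 Hz.
k=2: 100 Hz, 124 Hz.
k=3: 156 Hz, 180 Hz.
k=4: 212 Hz, 236 Hz.
Within [54 Hz, 166 Hz]: 68 Hz, 100 Hz, 124 Hz, 156 Hz.

68 Hz, 100 Hz, 124 Hz, 156 Hz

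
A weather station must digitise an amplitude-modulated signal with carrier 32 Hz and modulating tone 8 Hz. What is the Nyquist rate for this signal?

80 Hz

AM sidebands sit at fc ± fm = 24 Hz and 40 Hz.
Highest-frequency component: 40 Hz.
Nyquist rate = 2 × 40 Hz = 80 Hz.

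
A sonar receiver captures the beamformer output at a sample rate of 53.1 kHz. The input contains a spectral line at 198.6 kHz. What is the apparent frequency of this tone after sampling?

198.6 kHz mod fs = 39.3 kHz.
39.3 kHz > fs/2 = 26.55 kHz, folds to fs − 39.3 kHz = 13.8 kHz.

13.8 kHz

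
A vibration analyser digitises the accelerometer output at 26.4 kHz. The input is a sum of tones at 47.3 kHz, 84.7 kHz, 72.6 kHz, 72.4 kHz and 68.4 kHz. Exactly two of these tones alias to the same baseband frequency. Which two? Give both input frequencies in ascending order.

fs/2 = 13.2 kHz.
47.3 kHz mod fs = 20.9 kHz.
20.9 kHz > fs/2 = 13.2 kHz, folds to fs − 20.9 kHz = 5.5 kHz.
84.7 kHz mod fs = 5.5 kHz.
5.5 kHz ≤ fs/2 = 13.2 kHz, appears at 5.5 kHz.
72.6 kHz mod fs = 19.8 kHz.
19.8 kHz > fs/2 = 13.2 kHz, folds to fs − 19.8 kHz = 6.6 kHz.
72.4 kHz mod fs = 19.6 kHz.
19.6 kHz > fs/2 = 13.2 kHz, folds to fs − 19.6 kHz = 6.8 kHz.
68.4 kHz mod fs = 15.6 kHz.
15.6 kHz > fs/2 = 13.2 kHz, folds to fs − 15.6 kHz = 10.8 kHz.
47.3 kHz and 84.7 kHz both map to 5.5 kHz.

47.3 kHz, 84.7 kHz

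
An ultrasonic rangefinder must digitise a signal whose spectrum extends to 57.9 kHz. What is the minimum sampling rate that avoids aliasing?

Nyquist rate = 2 × 57.9 kHz = 115.8 kHz.

115.8 kHz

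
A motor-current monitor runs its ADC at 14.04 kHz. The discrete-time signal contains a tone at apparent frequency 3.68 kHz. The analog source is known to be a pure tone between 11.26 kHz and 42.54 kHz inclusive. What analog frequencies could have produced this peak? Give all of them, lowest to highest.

17.72 kHz, 24.4 kHz, 31.76 kHz, 38.44 kHz

Frequencies that alias to 3.68 kHz are k·fs ± 3.68 kHz for integer k ≥ 0.
k=0: 3.68 kHz.
k=1: 10.36 kHz, 17.72 kHz.
k=2: 24.4 kHz, 31.76 kHz.
k=3: 38.44 kHz, 45.8 kHz.
k=4: 52.48 kHz, 59.84 kHz.
Within [11.26 kHz, 42.54 kHz]: 17.72 kHz, 24.4 kHz, 31.76 kHz, 38.44 kHz.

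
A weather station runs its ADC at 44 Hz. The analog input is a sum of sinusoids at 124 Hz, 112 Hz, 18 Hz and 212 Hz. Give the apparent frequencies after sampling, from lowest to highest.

fs/2 = 22 Hz.
124 Hz mod fs = 36 Hz.
36 Hz > fs/2 = 22 Hz, folds to fs − 36 Hz = 8 Hz.
112 Hz mod fs = 24 Hz.
24 Hz > fs/2 = 22 Hz, folds to fs − 24 Hz = 20 Hz.
18 Hz ≤ fs/2 = 22 Hz, passes unchanged.
212 Hz mod fs = 36 Hz.
36 Hz > fs/2 = 22 Hz, folds to fs − 36 Hz = 8 Hz.
Distinct values: {8 Hz, 18 Hz, 20 Hz}.

8 Hz, 18 Hz, 20 Hz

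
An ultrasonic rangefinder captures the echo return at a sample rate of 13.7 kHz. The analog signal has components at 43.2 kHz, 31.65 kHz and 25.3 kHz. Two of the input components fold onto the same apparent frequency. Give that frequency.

fs/2 = 6.85 kHz.
43.2 kHz mod fs = 2.1 kHz.
2.1 kHz ≤ fs/2 = 6.85 kHz, appears at 2.1 kHz.
31.65 kHz mod fs = 4.25 kHz.
4.25 kHz ≤ fs/2 = 6.85 kHz, appears at 4.25 kHz.
25.3 kHz mod fs = 11.6 kHz.
11.6 kHz > fs/2 = 6.85 kHz, folds to fs − 11.6 kHz = 2.1 kHz.
25.3 kHz and 43.2 kHz both map to 2.1 kHz.

2.1 kHz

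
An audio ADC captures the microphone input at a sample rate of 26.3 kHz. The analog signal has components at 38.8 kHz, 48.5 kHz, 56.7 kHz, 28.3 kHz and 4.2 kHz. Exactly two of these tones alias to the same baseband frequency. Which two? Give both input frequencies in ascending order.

48.5 kHz, 56.7 kHz

fs/2 = 13.15 kHz.
38.8 kHz mod fs = 12.5 kHz.
12.5 kHz ≤ fs/2 = 13.15 kHz, appears at 12.5 kHz.
48.5 kHz mod fs = 22.2 kHz.
22.2 kHz > fs/2 = 13.15 kHz, folds to fs − 22.2 kHz = 4.1 kHz.
56.7 kHz mod fs = 4.1 kHz.
4.1 kHz ≤ fs/2 = 13.15 kHz, appears at 4.1 kHz.
28.3 kHz mod fs = 2 kHz.
2 kHz ≤ fs/2 = 13.15 kHz, appears at 2 kHz.
4.2 kHz ≤ fs/2 = 13.15 kHz, passes unchanged.
48.5 kHz and 56.7 kHz both map to 4.1 kHz.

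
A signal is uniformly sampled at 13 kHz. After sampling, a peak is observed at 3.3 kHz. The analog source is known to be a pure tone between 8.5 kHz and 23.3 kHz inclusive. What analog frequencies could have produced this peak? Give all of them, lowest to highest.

9.7 kHz, 16.3 kHz, 22.7 kHz

Frequencies that alias to 3.3 kHz are k·fs ± 3.3 kHz for integer k ≥ 0.
k=0: 3.3 kHz.
k=1: 9.7 kHz, 16.3 kHz.
k=2: 22.7 kHz, 29.3 kHz.
k=3: 35.7 kHz, 42.3 kHz.
Within [8.5 kHz, 23.3 kHz]: 9.7 kHz, 16.3 kHz, 22.7 kHz.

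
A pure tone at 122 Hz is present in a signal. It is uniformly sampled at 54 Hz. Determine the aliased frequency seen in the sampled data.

14 Hz

122 Hz mod fs = 14 Hz.
14 Hz ≤ fs/2 = 27 Hz, appears at 14 Hz.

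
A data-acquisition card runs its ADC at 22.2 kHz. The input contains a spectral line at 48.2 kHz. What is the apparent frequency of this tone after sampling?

3.8 kHz

48.2 kHz mod fs = 3.8 kHz.
3.8 kHz ≤ fs/2 = 11.1 kHz, appears at 3.8 kHz.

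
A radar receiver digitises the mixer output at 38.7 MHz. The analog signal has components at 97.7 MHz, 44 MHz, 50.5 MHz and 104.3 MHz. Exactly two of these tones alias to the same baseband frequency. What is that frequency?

11.8 MHz

fs/2 = 19.35 MHz.
97.7 MHz mod fs = 20.3 MHz.
20.3 MHz > fs/2 = 19.35 MHz, folds to fs − 20.3 MHz = 18.4 MHz.
44 MHz mod fs = 5.3 MHz.
5.3 MHz ≤ fs/2 = 19.35 MHz, appears at 5.3 MHz.
50.5 MHz mod fs = 11.8 MHz.
11.8 MHz ≤ fs/2 = 19.35 MHz, appears at 11.8 MHz.
104.3 MHz mod fs = 26.9 MHz.
26.9 MHz > fs/2 = 19.35 MHz, folds to fs − 26.9 MHz = 11.8 MHz.
50.5 MHz and 104.3 MHz both map to 11.8 MHz.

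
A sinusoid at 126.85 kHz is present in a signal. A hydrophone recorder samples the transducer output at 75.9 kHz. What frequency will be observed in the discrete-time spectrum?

126.85 kHz mod fs = 50.95 kHz.
50.95 kHz > fs/2 = 37.95 kHz, folds to fs − 50.95 kHz = 24.95 kHz.

24.95 kHz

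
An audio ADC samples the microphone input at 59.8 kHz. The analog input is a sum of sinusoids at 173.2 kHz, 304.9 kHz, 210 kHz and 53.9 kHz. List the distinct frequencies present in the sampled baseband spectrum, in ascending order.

fs/2 = 29.9 kHz.
173.2 kHz mod fs = 53.6 kHz.
53.6 kHz > fs/2 = 29.9 kHz, folds to fs − 53.6 kHz = 6.2 kHz.
304.9 kHz mod fs = 5.9 kHz.
5.9 kHz ≤ fs/2 = 29.9 kHz, appears at 5.9 kHz.
210 kHz mod fs = 30.6 kHz.
30.6 kHz > fs/2 = 29.9 kHz, folds to fs − 30.6 kHz = 29.2 kHz.
53.9 kHz > fs/2 = 29.9 kHz, folds to fs − 53.9 kHz = 5.9 kHz.
Distinct values: {5.9 kHz, 6.2 kHz, 29.2 kHz}.

5.9 kHz, 6.2 kHz, 29.2 kHz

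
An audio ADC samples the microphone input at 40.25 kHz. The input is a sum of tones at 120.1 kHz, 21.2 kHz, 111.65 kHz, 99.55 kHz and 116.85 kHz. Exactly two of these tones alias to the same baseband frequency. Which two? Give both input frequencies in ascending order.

fs/2 = 20.125 kHz.
120.1 kHz mod fs = 39.6 kHz.
39.6 kHz > fs/2 = 20.125 kHz, folds to fs − 39.6 kHz = 0.65 kHz.
21.2 kHz > fs/2 = 20.125 kHz, folds to fs − 21.2 kHz = 19.05 kHz.
111.65 kHz mod fs = 31.15 kHz.
31.15 kHz > fs/2 = 20.125 kHz, folds to fs − 31.15 kHz = 9.1 kHz.
99.55 kHz mod fs = 19.05 kHz.
19.05 kHz ≤ fs/2 = 20.125 kHz, appears at 19.05 kHz.
116.85 kHz mod fs = 36.35 kHz.
36.35 kHz > fs/2 = 20.125 kHz, folds to fs − 36.35 kHz = 3.9 kHz.
21.2 kHz and 99.55 kHz both map to 19.05 kHz.

21.2 kHz, 99.55 kHz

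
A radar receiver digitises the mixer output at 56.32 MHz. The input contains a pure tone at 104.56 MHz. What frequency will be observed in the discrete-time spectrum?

8.08 MHz

104.56 MHz mod fs = 48.24 MHz.
48.24 MHz > fs/2 = 28.16 MHz, folds to fs − 48.24 MHz = 8.08 MHz.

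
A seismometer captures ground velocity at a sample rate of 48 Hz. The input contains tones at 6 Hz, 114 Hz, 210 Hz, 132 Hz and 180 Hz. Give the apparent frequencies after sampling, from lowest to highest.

6 Hz, 12 Hz, 18 Hz

fs/2 = 24 Hz.
6 Hz ≤ fs/2 = 24 Hz, passes unchanged.
114 Hz mod fs = 18 Hz.
18 Hz ≤ fs/2 = 24 Hz, appears at 18 Hz.
210 Hz mod fs = 18 Hz.
18 Hz ≤ fs/2 = 24 Hz, appears at 18 Hz.
132 Hz mod fs = 36 Hz.
36 Hz > fs/2 = 24 Hz, folds to fs − 36 Hz = 12 Hz.
180 Hz mod fs = 36 Hz.
36 Hz > fs/2 = 24 Hz, folds to fs − 36 Hz = 12 Hz.
Distinct values: {6 Hz, 12 Hz, 18 Hz}.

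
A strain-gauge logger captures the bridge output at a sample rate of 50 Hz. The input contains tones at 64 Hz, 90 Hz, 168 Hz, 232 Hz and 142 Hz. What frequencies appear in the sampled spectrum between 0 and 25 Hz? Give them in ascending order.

fs/2 = 25 Hz.
64 Hz mod fs = 14 Hz.
14 Hz ≤ fs/2 = 25 Hz, appears at 14 Hz.
90 Hz mod fs = 40 Hz.
40 Hz > fs/2 = 25 Hz, folds to fs − 40 Hz = 10 Hz.
168 Hz mod fs = 18 Hz.
18 Hz ≤ fs/2 = 25 Hz, appears at 18 Hz.
232 Hz mod fs = 32 Hz.
32 Hz > fs/2 = 25 Hz, folds to fs − 32 Hz = 18 Hz.
142 Hz mod fs = 42 Hz.
42 Hz > fs/2 = 25 Hz, folds to fs − 42 Hz = 8 Hz.
Distinct values: {8 Hz, 10 Hz, 14 Hz, 18 Hz}.

8 Hz, 10 Hz, 14 Hz, 18 Hz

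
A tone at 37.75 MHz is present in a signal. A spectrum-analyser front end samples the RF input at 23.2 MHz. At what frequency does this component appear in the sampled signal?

8.65 MHz

37.75 MHz mod fs = 14.55 MHz.
14.55 MHz > fs/2 = 11.6 MHz, folds to fs − 14.55 MHz = 8.65 MHz.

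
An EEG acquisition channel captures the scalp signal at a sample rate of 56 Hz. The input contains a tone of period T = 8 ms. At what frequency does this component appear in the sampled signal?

13 Hz

T = 8 ms → f = 1/T = 125 Hz.
125 Hz mod fs = 13 Hz.
13 Hz ≤ fs/2 = 28 Hz, appears at 13 Hz.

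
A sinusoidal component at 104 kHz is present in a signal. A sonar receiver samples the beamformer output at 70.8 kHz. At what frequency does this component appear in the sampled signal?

104 kHz mod fs = 33.2 kHz.
33.2 kHz ≤ fs/2 = 35.4 kHz, appears at 33.2 kHz.

33.2 kHz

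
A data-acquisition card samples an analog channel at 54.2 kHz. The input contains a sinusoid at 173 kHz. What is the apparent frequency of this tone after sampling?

173 kHz mod fs = 10.4 kHz.
10.4 kHz ≤ fs/2 = 27.1 kHz, appears at 10.4 kHz.

10.4 kHz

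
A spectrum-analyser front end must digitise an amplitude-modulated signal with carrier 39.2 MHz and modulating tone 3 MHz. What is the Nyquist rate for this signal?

AM sidebands sit at fc ± fm = 36.2 MHz and 42.2 MHz.
Highest-frequency component: 42.2 MHz.
Nyquist rate = 2 × 42.2 MHz = 84.4 MHz.

84.4 MHz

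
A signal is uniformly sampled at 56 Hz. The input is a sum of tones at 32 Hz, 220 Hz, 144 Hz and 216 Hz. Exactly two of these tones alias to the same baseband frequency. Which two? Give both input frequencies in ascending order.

fs/2 = 28 Hz.
32 Hz > fs/2 = 28 Hz, folds to fs − 32 Hz = 24 Hz.
220 Hz mod fs = 52 Hz.
52 Hz > fs/2 = 28 Hz, folds to fs − 52 Hz = 4 Hz.
144 Hz mod fs = 32 Hz.
32 Hz > fs/2 = 28 Hz, folds to fs − 32 Hz = 24 Hz.
216 Hz mod fs = 48 Hz.
48 Hz > fs/2 = 28 Hz, folds to fs − 48 Hz = 8 Hz.
32 Hz and 144 Hz both map to 24 Hz.

32 Hz, 144 Hz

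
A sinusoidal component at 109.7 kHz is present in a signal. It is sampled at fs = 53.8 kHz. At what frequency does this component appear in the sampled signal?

2.1 kHz

109.7 kHz mod fs = 2.1 kHz.
2.1 kHz ≤ fs/2 = 26.9 kHz, appears at 2.1 kHz.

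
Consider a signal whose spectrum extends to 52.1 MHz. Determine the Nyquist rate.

Nyquist rate = 2 × 52.1 MHz = 104.2 MHz.

104.2 MHz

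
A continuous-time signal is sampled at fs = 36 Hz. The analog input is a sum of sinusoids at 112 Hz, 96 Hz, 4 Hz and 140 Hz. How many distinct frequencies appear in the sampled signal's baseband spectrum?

fs/2 = 18 Hz.
112 Hz mod fs = 4 Hz.
4 Hz ≤ fs/2 = 18 Hz, appears at 4 Hz.
96 Hz mod fs = 24 Hz.
24 Hz > fs/2 = 18 Hz, folds to fs − 24 Hz = 12 Hz.
4 Hz ≤ fs/2 = 18 Hz, passes unchanged.
140 Hz mod fs = 32 Hz.
32 Hz > fs/2 = 18 Hz, folds to fs − 32 Hz = 4 Hz.
Distinct values: {4 Hz, 12 Hz} → 2.

2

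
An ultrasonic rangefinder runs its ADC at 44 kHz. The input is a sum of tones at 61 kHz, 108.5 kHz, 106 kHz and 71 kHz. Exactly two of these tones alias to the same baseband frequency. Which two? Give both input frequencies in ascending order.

61 kHz, 71 kHz

fs/2 = 22 kHz.
61 kHz mod fs = 17 kHz.
17 kHz ≤ fs/2 = 22 kHz, appears at 17 kHz.
108.5 kHz mod fs = 20.5 kHz.
20.5 kHz ≤ fs/2 = 22 kHz, appears at 20.5 kHz.
106 kHz mod fs = 18 kHz.
18 kHz ≤ fs/2 = 22 kHz, appears at 18 kHz.
71 kHz mod fs = 27 kHz.
27 kHz > fs/2 = 22 kHz, folds to fs − 27 kHz = 17 kHz.
61 kHz and 71 kHz both map to 17 kHz.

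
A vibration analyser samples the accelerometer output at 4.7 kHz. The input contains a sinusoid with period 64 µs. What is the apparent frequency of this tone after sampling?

1.525 kHz

T = 64 µs → f = 1/T = 15.625 kHz.
15.625 kHz mod fs = 1.525 kHz.
1.525 kHz ≤ fs/2 = 2.35 kHz, appears at 1.525 kHz.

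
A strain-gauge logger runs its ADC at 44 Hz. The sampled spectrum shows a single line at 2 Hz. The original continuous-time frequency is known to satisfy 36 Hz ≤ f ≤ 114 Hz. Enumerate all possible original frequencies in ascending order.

42 Hz, 46 Hz, 86 Hz, 90 Hz

Frequencies that alias to 2 Hz are k·fs ± 2 Hz for integer k ≥ 0.
k=0: 2 Hz.
k=1: 42 Hz, 46 Hz.
k=2: 86 Hz, 90 Hz.
k=3: 130 Hz, 134 Hz.
Within [36 Hz, 114 Hz]: 42 Hz, 46 Hz, 86 Hz, 90 Hz.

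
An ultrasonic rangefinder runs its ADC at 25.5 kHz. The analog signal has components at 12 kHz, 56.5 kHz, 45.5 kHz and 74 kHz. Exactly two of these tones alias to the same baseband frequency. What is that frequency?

5.5 kHz

fs/2 = 12.75 kHz.
12 kHz ≤ fs/2 = 12.75 kHz, passes unchanged.
56.5 kHz mod fs = 5.5 kHz.
5.5 kHz ≤ fs/2 = 12.75 kHz, appears at 5.5 kHz.
45.5 kHz mod fs = 20 kHz.
20 kHz > fs/2 = 12.75 kHz, folds to fs − 20 kHz = 5.5 kHz.
74 kHz mod fs = 23 kHz.
23 kHz > fs/2 = 12.75 kHz, folds to fs − 23 kHz = 2.5 kHz.
45.5 kHz and 56.5 kHz both map to 5.5 kHz.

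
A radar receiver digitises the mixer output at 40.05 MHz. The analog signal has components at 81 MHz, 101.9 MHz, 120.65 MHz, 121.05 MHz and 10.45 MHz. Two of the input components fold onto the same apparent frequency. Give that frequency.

0.9 MHz

fs/2 = 20.025 MHz.
81 MHz mod fs = 0.9 MHz.
0.9 MHz ≤ fs/2 = 20.025 MHz, appears at 0.9 MHz.
101.9 MHz mod fs = 21.8 MHz.
21.8 MHz > fs/2 = 20.025 MHz, folds to fs − 21.8 MHz = 18.25 MHz.
120.65 MHz mod fs = 0.5 MHz.
0.5 MHz ≤ fs/2 = 20.025 MHz, appears at 0.5 MHz.
121.05 MHz mod fs = 0.9 MHz.
0.9 MHz ≤ fs/2 = 20.025 MHz, appears at 0.9 MHz.
10.45 MHz ≤ fs/2 = 20.025 MHz, passes unchanged.
81 MHz and 121.05 MHz both map to 0.9 MHz.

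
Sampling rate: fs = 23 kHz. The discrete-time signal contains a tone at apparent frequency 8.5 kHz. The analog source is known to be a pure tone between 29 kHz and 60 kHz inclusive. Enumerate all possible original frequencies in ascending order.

31.5 kHz, 37.5 kHz, 54.5 kHz

Frequencies that alias to 8.5 kHz are k·fs ± 8.5 kHz for integer k ≥ 0.
k=0: 8.5 kHz.
k=1: 14.5 kHz, 31.5 kHz.
k=2: 37.5 kHz, 54.5 kHz.
k=3: 60.5 kHz, 77.5 kHz.
Within [29 kHz, 60 kHz]: 31.5 kHz, 37.5 kHz, 54.5 kHz.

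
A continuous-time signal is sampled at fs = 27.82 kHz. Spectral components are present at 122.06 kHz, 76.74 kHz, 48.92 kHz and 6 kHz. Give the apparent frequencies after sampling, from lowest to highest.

fs/2 = 13.91 kHz.
122.06 kHz mod fs = 10.78 kHz.
10.78 kHz ≤ fs/2 = 13.91 kHz, appears at 10.78 kHz.
76.74 kHz mod fs = 21.1 kHz.
21.1 kHz > fs/2 = 13.91 kHz, folds to fs − 21.1 kHz = 6.72 kHz.
48.92 kHz mod fs = 21.1 kHz.
21.1 kHz > fs/2 = 13.91 kHz, folds to fs − 21.1 kHz = 6.72 kHz.
6 kHz ≤ fs/2 = 13.91 kHz, passes unchanged.
Distinct values: {6 kHz, 6.72 kHz, 10.78 kHz}.

6 kHz, 6.72 kHz, 10.78 kHz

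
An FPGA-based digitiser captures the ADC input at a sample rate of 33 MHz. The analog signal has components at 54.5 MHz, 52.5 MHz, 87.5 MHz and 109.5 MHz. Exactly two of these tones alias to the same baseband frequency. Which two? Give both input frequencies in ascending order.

54.5 MHz, 87.5 MHz

fs/2 = 16.5 MHz.
54.5 MHz mod fs = 21.5 MHz.
21.5 MHz > fs/2 = 16.5 MHz, folds to fs − 21.5 MHz = 11.5 MHz.
52.5 MHz mod fs = 19.5 MHz.
19.5 MHz > fs/2 = 16.5 MHz, folds to fs − 19.5 MHz = 13.5 MHz.
87.5 MHz mod fs = 21.5 MHz.
21.5 MHz > fs/2 = 16.5 MHz, folds to fs − 21.5 MHz = 11.5 MHz.
109.5 MHz mod fs = 10.5 MHz.
10.5 MHz ≤ fs/2 = 16.5 MHz, appears at 10.5 MHz.
54.5 MHz and 87.5 MHz both map to 11.5 MHz.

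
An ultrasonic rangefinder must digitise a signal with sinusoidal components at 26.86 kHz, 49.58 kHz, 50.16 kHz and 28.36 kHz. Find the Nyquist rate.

Highest-frequency component: 50.16 kHz.
Nyquist rate = 2 × 50.16 kHz = 100.32 kHz.

100.32 kHz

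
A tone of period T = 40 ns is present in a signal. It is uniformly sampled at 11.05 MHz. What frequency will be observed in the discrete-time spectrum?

2.9 MHz

T = 40 ns → f = 1/T = 25 MHz.
25 MHz mod fs = 2.9 MHz.
2.9 MHz ≤ fs/2 = 5.525 MHz, appears at 2.9 MHz.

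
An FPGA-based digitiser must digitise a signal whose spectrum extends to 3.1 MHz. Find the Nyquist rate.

6.2 MHz

Nyquist rate = 2 × 3.1 MHz = 6.2 MHz.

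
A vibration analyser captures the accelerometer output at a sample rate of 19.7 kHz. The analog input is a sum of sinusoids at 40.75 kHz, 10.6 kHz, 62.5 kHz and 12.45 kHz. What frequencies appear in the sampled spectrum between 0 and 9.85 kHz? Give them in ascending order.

1.35 kHz, 3.4 kHz, 7.25 kHz, 9.1 kHz

fs/2 = 9.85 kHz.
40.75 kHz mod fs = 1.35 kHz.
1.35 kHz ≤ fs/2 = 9.85 kHz, appears at 1.35 kHz.
10.6 kHz > fs/2 = 9.85 kHz, folds to fs − 10.6 kHz = 9.1 kHz.
62.5 kHz mod fs = 3.4 kHz.
3.4 kHz ≤ fs/2 = 9.85 kHz, appears at 3.4 kHz.
12.45 kHz > fs/2 = 9.85 kHz, folds to fs − 12.45 kHz = 7.25 kHz.
Distinct values: {1.35 kHz, 3.4 kHz, 7.25 kHz, 9.1 kHz}.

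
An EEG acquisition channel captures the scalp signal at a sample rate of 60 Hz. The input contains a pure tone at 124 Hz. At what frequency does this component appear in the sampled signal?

4 Hz

124 Hz mod fs = 4 Hz.
4 Hz ≤ fs/2 = 30 Hz, appears at 4 Hz.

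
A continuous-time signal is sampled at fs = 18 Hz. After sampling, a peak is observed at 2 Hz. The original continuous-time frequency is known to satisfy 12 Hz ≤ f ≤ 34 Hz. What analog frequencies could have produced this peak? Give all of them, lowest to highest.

Frequencies that alias to 2 Hz are k·fs ± 2 Hz for integer k ≥ 0.
k=0: 2 Hz.
k=1: 16 Hz, 20 Hz.
k=2: 34 Hz, 38 Hz.
k=3: 52 Hz, 56 Hz.
Within [12 Hz, 34 Hz]: 16 Hz, 20 Hz, 34 Hz.

16 Hz, 20 Hz, 34 Hz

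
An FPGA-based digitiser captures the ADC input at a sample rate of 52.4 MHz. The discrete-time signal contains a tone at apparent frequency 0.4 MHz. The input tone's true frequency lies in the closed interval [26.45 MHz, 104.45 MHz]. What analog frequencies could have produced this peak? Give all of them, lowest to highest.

52 MHz, 52.8 MHz, 104.4 MHz

Frequencies that alias to 0.4 MHz are k·fs ± 0.4 MHz for integer k ≥ 0.
k=0: 0.4 MHz.
k=1: 52 MHz, 52.8 MHz.
k=2: 104.4 MHz, 105.2 MHz.
k=3: 156.8 MHz, 157.6 MHz.
Within [26.45 MHz, 104.45 MHz]: 52 MHz, 52.8 MHz, 104.4 MHz.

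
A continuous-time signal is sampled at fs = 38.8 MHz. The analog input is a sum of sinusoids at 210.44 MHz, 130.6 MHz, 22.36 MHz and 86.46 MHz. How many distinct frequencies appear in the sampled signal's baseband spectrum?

3

fs/2 = 19.4 MHz.
210.44 MHz mod fs = 16.44 MHz.
16.44 MHz ≤ fs/2 = 19.4 MHz, appears at 16.44 MHz.
130.6 MHz mod fs = 14.2 MHz.
14.2 MHz ≤ fs/2 = 19.4 MHz, appears at 14.2 MHz.
22.36 MHz > fs/2 = 19.4 MHz, folds to fs − 22.36 MHz = 16.44 MHz.
86.46 MHz mod fs = 8.86 MHz.
8.86 MHz ≤ fs/2 = 19.4 MHz, appears at 8.86 MHz.
Distinct values: {8.86 MHz, 14.2 MHz, 16.44 MHz} → 3.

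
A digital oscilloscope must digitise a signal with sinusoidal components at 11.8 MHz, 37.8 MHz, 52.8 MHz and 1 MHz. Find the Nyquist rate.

105.6 MHz

Highest-frequency component: 52.8 MHz.
Nyquist rate = 2 × 52.8 MHz = 105.6 MHz.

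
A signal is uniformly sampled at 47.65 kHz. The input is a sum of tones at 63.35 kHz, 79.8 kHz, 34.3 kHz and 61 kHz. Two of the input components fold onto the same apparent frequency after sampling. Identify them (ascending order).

fs/2 = 23.825 kHz.
63.35 kHz mod fs = 15.7 kHz.
15.7 kHz ≤ fs/2 = 23.825 kHz, appears at 15.7 kHz.
79.8 kHz mod fs = 32.15 kHz.
32.15 kHz > fs/2 = 23.825 kHz, folds to fs − 32.15 kHz = 15.5 kHz.
34.3 kHz > fs/2 = 23.825 kHz, folds to fs − 34.3 kHz = 13.35 kHz.
61 kHz mod fs = 13.35 kHz.
13.35 kHz ≤ fs/2 = 23.825 kHz, appears at 13.35 kHz.
34.3 kHz and 61 kHz both map to 13.35 kHz.

34.3 kHz, 61 kHz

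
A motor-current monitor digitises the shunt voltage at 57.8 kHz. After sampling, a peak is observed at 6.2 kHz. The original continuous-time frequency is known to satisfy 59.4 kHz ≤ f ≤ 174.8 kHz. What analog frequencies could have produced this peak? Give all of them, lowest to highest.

64 kHz, 109.4 kHz, 121.8 kHz, 167.2 kHz

Frequencies that alias to 6.2 kHz are k·fs ± 6.2 kHz for integer k ≥ 0.
k=0: 6.2 kHz.
k=1: 51.6 kHz, 64 kHz.
k=2: 109.4 kHz, 121.8 kHz.
k=3: 167.2 kHz, 179.6 kHz.
k=4: 225 kHz, 237.4 kHz.
Within [59.4 kHz, 174.8 kHz]: 64 kHz, 109.4 kHz, 121.8 kHz, 167.2 kHz.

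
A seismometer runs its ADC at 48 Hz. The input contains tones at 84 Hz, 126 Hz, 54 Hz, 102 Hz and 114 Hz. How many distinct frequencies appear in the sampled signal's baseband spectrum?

3

fs/2 = 24 Hz.
84 Hz mod fs = 36 Hz.
36 Hz > fs/2 = 24 Hz, folds to fs − 36 Hz = 12 Hz.
126 Hz mod fs = 30 Hz.
30 Hz > fs/2 = 24 Hz, folds to fs − 30 Hz = 18 Hz.
54 Hz mod fs = 6 Hz.
6 Hz ≤ fs/2 = 24 Hz, appears at 6 Hz.
102 Hz mod fs = 6 Hz.
6 Hz ≤ fs/2 = 24 Hz, appears at 6 Hz.
114 Hz mod fs = 18 Hz.
18 Hz ≤ fs/2 = 24 Hz, appears at 18 Hz.
Distinct values: {6 Hz, 12 Hz, 18 Hz} → 3.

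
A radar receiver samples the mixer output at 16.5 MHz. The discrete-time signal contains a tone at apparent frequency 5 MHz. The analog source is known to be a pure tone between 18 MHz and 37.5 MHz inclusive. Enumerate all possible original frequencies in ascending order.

Frequencies that alias to 5 MHz are k·fs ± 5 MHz for integer k ≥ 0.
k=0: 5 MHz.
k=1: 11.5 MHz, 21.5 MHz.
k=2: 28 MHz, 38 MHz.
k=3: 44.5 MHz, 54.5 MHz.
Within [18 MHz, 37.5 MHz]: 21.5 MHz, 28 MHz.

21.5 MHz, 28 MHz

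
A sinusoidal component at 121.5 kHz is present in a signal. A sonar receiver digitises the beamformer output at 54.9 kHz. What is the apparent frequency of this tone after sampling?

11.7 kHz

121.5 kHz mod fs = 11.7 kHz.
11.7 kHz ≤ fs/2 = 27.45 kHz, appears at 11.7 kHz.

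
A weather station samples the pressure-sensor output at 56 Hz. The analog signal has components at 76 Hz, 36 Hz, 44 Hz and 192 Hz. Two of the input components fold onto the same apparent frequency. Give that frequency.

20 Hz

fs/2 = 28 Hz.
76 Hz mod fs = 20 Hz.
20 Hz ≤ fs/2 = 28 Hz, appears at 20 Hz.
36 Hz > fs/2 = 28 Hz, folds to fs − 36 Hz = 20 Hz.
44 Hz > fs/2 = 28 Hz, folds to fs − 44 Hz = 12 Hz.
192 Hz mod fs = 24 Hz.
24 Hz ≤ fs/2 = 28 Hz, appears at 24 Hz.
36 Hz and 76 Hz both map to 20 Hz.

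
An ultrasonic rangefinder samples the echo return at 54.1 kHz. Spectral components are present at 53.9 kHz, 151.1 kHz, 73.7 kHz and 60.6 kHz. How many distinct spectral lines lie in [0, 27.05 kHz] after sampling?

4

fs/2 = 27.05 kHz.
53.9 kHz > fs/2 = 27.05 kHz, folds to fs − 53.9 kHz = 0.2 kHz.
151.1 kHz mod fs = 42.9 kHz.
42.9 kHz > fs/2 = 27.05 kHz, folds to fs − 42.9 kHz = 11.2 kHz.
73.7 kHz mod fs = 19.6 kHz.
19.6 kHz ≤ fs/2 = 27.05 kHz, appears at 19.6 kHz.
60.6 kHz mod fs = 6.5 kHz.
6.5 kHz ≤ fs/2 = 27.05 kHz, appears at 6.5 kHz.
Distinct values: {0.2 kHz, 6.5 kHz, 11.2 kHz, 19.6 kHz} → 4.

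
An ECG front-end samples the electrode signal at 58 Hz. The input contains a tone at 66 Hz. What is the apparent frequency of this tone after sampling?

8 Hz

66 Hz mod fs = 8 Hz.
8 Hz ≤ fs/2 = 29 Hz, appears at 8 Hz.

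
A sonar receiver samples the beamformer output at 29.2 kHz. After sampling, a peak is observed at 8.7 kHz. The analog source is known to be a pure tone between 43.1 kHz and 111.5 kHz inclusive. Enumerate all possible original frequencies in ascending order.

49.7 kHz, 67.1 kHz, 78.9 kHz, 96.3 kHz, 108.1 kHz

Frequencies that alias to 8.7 kHz are k·fs ± 8.7 kHz for integer k ≥ 0.
k=0: 8.7 kHz.
k=1: 20.5 kHz, 37.9 kHz.
k=2: 49.7 kHz, 67.1 kHz.
k=3: 78.9 kHz, 96.3 kHz.
k=4: 108.1 kHz, 125.5 kHz.
k=5: 137.3 kHz, 154.7 kHz.
Within [43.1 kHz, 111.5 kHz]: 49.7 kHz, 67.1 kHz, 78.9 kHz, 96.3 kHz, 108.1 kHz.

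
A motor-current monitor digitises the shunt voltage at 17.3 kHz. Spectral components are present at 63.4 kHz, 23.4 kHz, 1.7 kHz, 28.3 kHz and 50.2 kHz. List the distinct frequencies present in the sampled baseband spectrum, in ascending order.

1.7 kHz, 5.8 kHz, 6.1 kHz, 6.3 kHz

fs/2 = 8.65 kHz.
63.4 kHz mod fs = 11.5 kHz.
11.5 kHz > fs/2 = 8.65 kHz, folds to fs − 11.5 kHz = 5.8 kHz.
23.4 kHz mod fs = 6.1 kHz.
6.1 kHz ≤ fs/2 = 8.65 kHz, appears at 6.1 kHz.
1.7 kHz ≤ fs/2 = 8.65 kHz, passes unchanged.
28.3 kHz mod fs = 11 kHz.
11 kHz > fs/2 = 8.65 kHz, folds to fs − 11 kHz = 6.3 kHz.
50.2 kHz mod fs = 15.6 kHz.
15.6 kHz > fs/2 = 8.65 kHz, folds to fs − 15.6 kHz = 1.7 kHz.
Distinct values: {1.7 kHz, 5.8 kHz, 6.1 kHz, 6.3 kHz}.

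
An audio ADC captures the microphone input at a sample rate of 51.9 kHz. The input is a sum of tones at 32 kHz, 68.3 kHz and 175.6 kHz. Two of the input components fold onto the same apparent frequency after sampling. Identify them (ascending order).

32 kHz, 175.6 kHz

fs/2 = 25.95 kHz.
32 kHz > fs/2 = 25.95 kHz, folds to fs − 32 kHz = 19.9 kHz.
68.3 kHz mod fs = 16.4 kHz.
16.4 kHz ≤ fs/2 = 25.95 kHz, appears at 16.4 kHz.
175.6 kHz mod fs = 19.9 kHz.
19.9 kHz ≤ fs/2 = 25.95 kHz, appears at 19.9 kHz.
32 kHz and 175.6 kHz both map to 19.9 kHz.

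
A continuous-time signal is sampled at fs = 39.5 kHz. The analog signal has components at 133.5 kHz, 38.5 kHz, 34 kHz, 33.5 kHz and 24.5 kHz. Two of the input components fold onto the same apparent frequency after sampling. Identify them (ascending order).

24.5 kHz, 133.5 kHz

fs/2 = 19.75 kHz.
133.5 kHz mod fs = 15 kHz.
15 kHz ≤ fs/2 = 19.75 kHz, appears at 15 kHz.
38.5 kHz > fs/2 = 19.75 kHz, folds to fs − 38.5 kHz = 1 kHz.
34 kHz > fs/2 = 19.75 kHz, folds to fs − 34 kHz = 5.5 kHz.
33.5 kHz > fs/2 = 19.75 kHz, folds to fs − 33.5 kHz = 6 kHz.
24.5 kHz > fs/2 = 19.75 kHz, folds to fs − 24.5 kHz = 15 kHz.
24.5 kHz and 133.5 kHz both map to 15 kHz.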